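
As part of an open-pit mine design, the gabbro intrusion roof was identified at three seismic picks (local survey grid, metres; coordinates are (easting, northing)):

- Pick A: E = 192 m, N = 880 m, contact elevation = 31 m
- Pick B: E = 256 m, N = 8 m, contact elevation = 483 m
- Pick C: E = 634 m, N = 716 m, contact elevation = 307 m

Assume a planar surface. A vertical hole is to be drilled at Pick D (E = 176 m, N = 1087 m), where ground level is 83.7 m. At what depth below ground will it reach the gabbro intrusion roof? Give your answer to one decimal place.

160.4 m

Let the plane be z = a·E + b·N + c.
Pick B−Pick A: 64a − 872b = 452;  Pick C−Pick A: 442a − 164b = 276.
Solving gives a = 0.444203, b = −0.485747.
Then c = 31 − a·192 − b·880 = 373.17.
At (176, 1087): z_contact = 78.18 − 528.01 + 373.17 = -76.66 m.
Depth below ground = 83.7 − (-76.66) = 160.4 m.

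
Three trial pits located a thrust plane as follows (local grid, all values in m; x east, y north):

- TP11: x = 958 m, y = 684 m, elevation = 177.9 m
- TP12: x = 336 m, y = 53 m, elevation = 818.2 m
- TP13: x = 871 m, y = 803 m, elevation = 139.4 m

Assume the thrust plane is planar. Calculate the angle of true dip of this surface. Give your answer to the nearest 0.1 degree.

36.4°

Let the plane be z = a·x + b·y + c.
TP12−TP11: −622a − 631b = 640.3;  TP13−TP11: −87a + 119b = −38.5.
Solving gives a = −0.40261, b = −0.61787.
Gradient magnitude |∇z| = √(a² + b²) = √(0.16209 + 0.38177) = 0.73747.
True dip = arctan(0.73747) = 36.4°, dipping toward NNE (azimuth ≈ 033°).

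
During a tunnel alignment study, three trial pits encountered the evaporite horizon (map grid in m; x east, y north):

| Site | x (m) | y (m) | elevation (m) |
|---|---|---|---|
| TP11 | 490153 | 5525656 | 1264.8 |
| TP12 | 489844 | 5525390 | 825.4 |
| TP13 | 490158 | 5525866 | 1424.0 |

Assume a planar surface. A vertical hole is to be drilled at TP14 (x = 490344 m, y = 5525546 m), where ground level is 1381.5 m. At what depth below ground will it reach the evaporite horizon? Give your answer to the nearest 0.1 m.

48.0 m

Two edge vectors: TP11→TP12 = (-309, -266, -439.4), TP11→TP13 = (5, 210, 159.2).
Normal n = (TP11→TP12) × (TP11→TP13) = (49926.8, 46995.8, -63560).
So ∂z/∂x = −n_x/n_z = 0.785506608 and ∂z/∂y = −n_y/n_z = 0.739392700.
Intercept c from TP11: 1264.8 − 385018.42 − 4085629.71 = −4469383.33.
At (490344, 5525546): z_contact = 385168.45 + 4085548.37 − 4469383.33 = 1333.50 m.
Depth below ground = 1381.5 − 1333.50 = 48.0 m.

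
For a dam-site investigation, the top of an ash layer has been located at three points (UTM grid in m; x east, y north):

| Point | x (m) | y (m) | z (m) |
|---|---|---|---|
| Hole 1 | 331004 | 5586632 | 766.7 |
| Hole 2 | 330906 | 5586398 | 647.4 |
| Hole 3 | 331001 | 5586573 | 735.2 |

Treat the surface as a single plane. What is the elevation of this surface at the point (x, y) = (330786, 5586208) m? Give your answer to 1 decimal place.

553.2 m

Two edge vectors: Hole 1→Hole 2 = (-98, -234, -119.3), Hole 1→Hole 3 = (-3, -59, -31.5).
Normal n = (Hole 1→Hole 2) × (Hole 1→Hole 3) = (332.3, -2729.1, 5080).
So ∂z/∂x = −n_x/n_z = −0.065413386 and ∂z/∂y = −n_y/n_z = 0.537224409.
Intercept c from Hole 1: 766.7 + 21652.09 − 3001275.08 = −2978856.28.
At (330786, 5586208): z = −21637.8 + 3001047.3 − 2978856.28 = 553.2 m.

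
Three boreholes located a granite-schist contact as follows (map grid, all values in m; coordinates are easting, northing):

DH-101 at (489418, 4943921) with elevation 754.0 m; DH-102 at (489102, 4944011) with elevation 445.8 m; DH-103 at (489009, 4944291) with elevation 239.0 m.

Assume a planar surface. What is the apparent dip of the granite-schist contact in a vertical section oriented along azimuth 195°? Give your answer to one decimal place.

12.6°

Two edge vectors: DH-101→DH-102 = (-316, 90, -308.2), DH-101→DH-103 = (-409, 370, -515).
Normal n = (DH-101→DH-102) × (DH-101→DH-103) = (67684, -36686.2, -80110).
So ∂z/∂easting = −n_x/n_z = 0.84489 and ∂z/∂northing = −n_y/n_z = −0.45795.
Unit vector along 195° is (sin 195°, cos 195°) = (-0.2588, -0.9659).
Slope in that direction = a·(-0.2588) + b·(-0.9659) = 0.22367.
Apparent dip = arctan|0.22367| = 12.6° (true dip is 43.9°, so apparent ≤ true as expected).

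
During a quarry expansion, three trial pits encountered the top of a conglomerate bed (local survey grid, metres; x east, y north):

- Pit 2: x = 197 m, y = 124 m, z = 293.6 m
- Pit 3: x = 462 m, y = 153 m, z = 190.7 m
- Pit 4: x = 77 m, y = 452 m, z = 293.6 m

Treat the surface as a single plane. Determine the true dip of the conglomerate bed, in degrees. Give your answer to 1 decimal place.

21.7°

Two edge vectors: Pit 2→Pit 3 = (265, 29, -102.9), Pit 2→Pit 4 = (-120, 328, 0).
Normal n = (Pit 2→Pit 3) × (Pit 2→Pit 4) = (33751.2, 12348, 90400).
So ∂z/∂x = −n_x/n_z = −0.37335 and ∂z/∂y = −n_y/n_z = −0.13659.
Gradient magnitude |∇z| = √(a² + b²) = √(0.13939 + 0.01866) = 0.39756.
True dip = arctan(0.39756) = 21.7°, dipping toward ENE (azimuth ≈ 070°).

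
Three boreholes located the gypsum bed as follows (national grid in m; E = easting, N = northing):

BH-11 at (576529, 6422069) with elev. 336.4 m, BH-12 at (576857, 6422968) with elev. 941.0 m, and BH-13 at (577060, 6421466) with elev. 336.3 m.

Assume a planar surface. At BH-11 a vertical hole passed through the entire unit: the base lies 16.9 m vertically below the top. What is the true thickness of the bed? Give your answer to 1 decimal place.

Let the plane be z = a·E + b·N + c.
BH-12−BH-11: 328a + 899b = 604.6;  BH-13−BH-11: 531a − 603b = −0.1.
Solving gives a = 0.53985, b = 0.47556.
|∇z| = √(a²+b²) = 0.71944, so dip δ = arctan(0.71944) = 35.73°.
True thickness = vertical thickness × cos δ = 16.9 × cos 35.73° = 13.7 m.

13.7 m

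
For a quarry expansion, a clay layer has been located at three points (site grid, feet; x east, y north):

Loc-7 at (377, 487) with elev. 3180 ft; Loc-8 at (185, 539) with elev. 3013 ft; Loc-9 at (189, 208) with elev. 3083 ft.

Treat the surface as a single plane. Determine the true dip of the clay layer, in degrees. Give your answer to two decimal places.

40.02°

Two edge vectors: Loc-7→Loc-8 = (-192, 52, -167), Loc-7→Loc-9 = (-188, -279, -97).
Normal n = (Loc-7→Loc-8) × (Loc-7→Loc-9) = (-51637, 12772, 63344).
So ∂z/∂x = −n_x/n_z = 0.81518 and ∂z/∂y = −n_y/n_z = −0.20163.
Gradient magnitude |∇z| = √(a² + b²) = √(0.66452 + 0.04065) = 0.83975.
True dip = arctan(0.83975) = 40.02°, dipping toward WNW (azimuth ≈ 284°).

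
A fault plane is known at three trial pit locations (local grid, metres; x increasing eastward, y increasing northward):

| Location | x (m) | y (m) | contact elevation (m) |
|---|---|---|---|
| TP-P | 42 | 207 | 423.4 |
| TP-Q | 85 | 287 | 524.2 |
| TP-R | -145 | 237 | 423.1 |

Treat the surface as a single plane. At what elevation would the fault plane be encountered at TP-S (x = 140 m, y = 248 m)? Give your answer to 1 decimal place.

Let the plane be z = a·x + b·y + c.
TP-Q−TP-P: 43a + 80b = 100.8;  TP-R−TP-P: −187a + 30b = −0.3.
Solving gives a = 0.18757, b = 1.15918.
Then c = 423.4 − a·42 − b·207 = 175.57.
At (140, 248): z = 26.3 + 287.5 + 175.57 = 489.3 m.

489.3 m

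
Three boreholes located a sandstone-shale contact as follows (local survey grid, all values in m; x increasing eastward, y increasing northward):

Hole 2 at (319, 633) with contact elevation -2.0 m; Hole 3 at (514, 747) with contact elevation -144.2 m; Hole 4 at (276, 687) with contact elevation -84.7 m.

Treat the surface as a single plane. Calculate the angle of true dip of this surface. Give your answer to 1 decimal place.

Two edge vectors: Hole 2→Hole 3 = (195, 114, -142.2), Hole 2→Hole 4 = (-43, 54, -82.7).
Normal n = (Hole 2→Hole 3) × (Hole 2→Hole 4) = (-1749, 22241.1, 15432).
So ∂z/∂x = −n_x/n_z = 0.11334 and ∂z/∂y = −n_y/n_z = −1.44123.
Gradient magnitude |∇z| = √(a² + b²) = √(0.01285 + 2.07715) = 1.44568.
True dip = arctan(1.44568) = 55.3°, dipping toward N (azimuth ≈ 356°).

55.3°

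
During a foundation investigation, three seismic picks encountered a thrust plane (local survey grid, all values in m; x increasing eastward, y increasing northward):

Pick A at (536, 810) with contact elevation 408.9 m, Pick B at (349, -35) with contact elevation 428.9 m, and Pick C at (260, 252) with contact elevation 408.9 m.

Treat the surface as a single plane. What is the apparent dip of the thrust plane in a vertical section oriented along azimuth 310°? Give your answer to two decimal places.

5.36°

Let the plane be z = a·x + b·y + c.
Pick B−Pick A: −187a − 845b = 20;  Pick C−Pick A: −276a − 558b = 0.
Solving gives a = 0.08660, b = −0.04283.
Unit vector along 310° is (sin 310°, cos 310°) = (-0.7660, 0.6428).
Slope in that direction = a·(-0.7660) + b·(0.6428) = −0.09387.
Apparent dip = arctan|0.09387| = 5.36° (true dip is 5.5°, so apparent ≤ true as expected).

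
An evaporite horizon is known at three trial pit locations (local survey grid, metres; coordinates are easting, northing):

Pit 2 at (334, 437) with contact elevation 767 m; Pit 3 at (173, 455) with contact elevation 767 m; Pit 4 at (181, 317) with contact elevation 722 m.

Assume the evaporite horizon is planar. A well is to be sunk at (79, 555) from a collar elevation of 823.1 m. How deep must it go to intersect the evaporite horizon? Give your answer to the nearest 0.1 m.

Two edge vectors: Pit 2→Pit 3 = (-161, 18, 0), Pit 2→Pit 4 = (-153, -120, -45).
Normal n = (Pit 2→Pit 3) × (Pit 2→Pit 4) = (-810, -7245, 22074).
So ∂z/∂easting = −n_x/n_z = 0.03669 and ∂z/∂northing = −n_y/n_z = 0.32821.
Intercept c from Pit 2: 767 − 12.26 − 143.43 = 611.31.
At (79, 555): z_contact = 2.90 + 182.16 + 611.31 = 796.37 m.
Depth below ground = 823.1 − 796.37 = 26.7 m.

26.7 m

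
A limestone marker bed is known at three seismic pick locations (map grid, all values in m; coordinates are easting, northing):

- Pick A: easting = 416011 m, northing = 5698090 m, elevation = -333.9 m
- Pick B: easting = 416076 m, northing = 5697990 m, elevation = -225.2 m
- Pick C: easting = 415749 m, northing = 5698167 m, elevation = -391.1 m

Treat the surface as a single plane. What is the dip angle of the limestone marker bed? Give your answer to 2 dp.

Two edge vectors: Pick A→Pick B = (65, -100, 108.7), Pick A→Pick C = (-262, 77, -57.2).
Normal n = (Pick A→Pick B) × (Pick A→Pick C) = (-2649.9, -24761.4, -21195).
So ∂z/∂easting = −n_x/n_z = −0.12502 and ∂z/∂northing = −n_y/n_z = −1.16827.
Gradient magnitude |∇z| = √(a² + b²) = √(0.01563 + 1.36485) = 1.17494.
True dip = arctan(1.17494) = 49.60°, dipping toward N (azimuth ≈ 006°).

49.60°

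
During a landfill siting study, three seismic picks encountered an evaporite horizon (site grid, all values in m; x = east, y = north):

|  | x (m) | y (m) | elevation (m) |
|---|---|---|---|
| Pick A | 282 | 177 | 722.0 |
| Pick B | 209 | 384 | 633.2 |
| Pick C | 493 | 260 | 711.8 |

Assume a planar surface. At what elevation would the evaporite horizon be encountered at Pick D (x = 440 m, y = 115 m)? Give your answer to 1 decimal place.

Let the plane be z = a·x + b·y + c.
Pick B−Pick A: −73a + 207b = −88.8;  Pick C−Pick A: 211a + 83b = −10.2.
Solving gives a = 0.10574, b = −0.39170.
Then c = 722 − a·282 − b·177 = 761.51.
At (440, 115): z = 46.5 − 45.0 + 761.51 = 763.0 m.

763.0 m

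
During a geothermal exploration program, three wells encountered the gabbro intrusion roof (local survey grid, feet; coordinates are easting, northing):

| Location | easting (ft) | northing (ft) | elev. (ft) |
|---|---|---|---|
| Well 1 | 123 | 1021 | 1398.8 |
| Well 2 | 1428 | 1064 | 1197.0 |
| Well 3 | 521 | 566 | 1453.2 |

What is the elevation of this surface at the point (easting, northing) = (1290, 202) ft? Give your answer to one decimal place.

1430.7 ft

Two edge vectors: Well 1→Well 2 = (1305, 43, -201.8), Well 1→Well 3 = (398, -455, 54.4).
Normal n = (Well 1→Well 2) × (Well 1→Well 3) = (-89479.8, -151308.4, -610889).
So ∂z/∂easting = −n_x/n_z = −0.146475 and ∂z/∂northing = −n_y/n_z = −0.247686.
Intercept c from Well 1: 1398.8 + 18.02 + 252.89 = 1669.70.
At (1290, 202): z = −189.0 − 50.0 + 1669.70 = 1430.7 ft.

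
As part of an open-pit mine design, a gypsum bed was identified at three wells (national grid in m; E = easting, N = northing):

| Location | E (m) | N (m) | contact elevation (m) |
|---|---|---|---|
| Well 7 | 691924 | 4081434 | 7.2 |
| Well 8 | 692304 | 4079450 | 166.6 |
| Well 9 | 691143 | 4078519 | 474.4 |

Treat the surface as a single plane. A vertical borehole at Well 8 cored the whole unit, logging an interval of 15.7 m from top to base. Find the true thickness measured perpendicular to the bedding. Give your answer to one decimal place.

Let the plane be z = a·E + b·N + c.
Well 8−Well 7: 380a − 1984b = 159.4;  Well 9−Well 7: −781a − 2915b = 467.2.
Solving gives a = −0.17397, b = −0.11366.
|∇z| = √(a²+b²) = 0.20781, so dip δ = arctan(0.20781) = 11.74°.
True thickness = vertical thickness × cos δ = 15.7 × cos 11.74° = 15.4 m.

15.4 m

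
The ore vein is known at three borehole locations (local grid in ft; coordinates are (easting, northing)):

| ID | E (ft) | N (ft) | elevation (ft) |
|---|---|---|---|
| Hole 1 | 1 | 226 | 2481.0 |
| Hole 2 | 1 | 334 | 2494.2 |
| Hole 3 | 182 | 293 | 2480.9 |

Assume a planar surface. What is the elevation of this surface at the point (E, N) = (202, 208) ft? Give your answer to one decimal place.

2469.6 ft

Let the plane be z = a·E + b·N + c.
Hole 2−Hole 1: 0a + 108b = 13.2;  Hole 3−Hole 1: 181a + 67b = −0.1.
Solving gives a = −0.04579, b = 0.12222.
Then c = 2481 − a·1 − b·226 = 2453.42.
At (202, 208): z = −9.3 + 25.4 + 2453.42 = 2469.6 ft.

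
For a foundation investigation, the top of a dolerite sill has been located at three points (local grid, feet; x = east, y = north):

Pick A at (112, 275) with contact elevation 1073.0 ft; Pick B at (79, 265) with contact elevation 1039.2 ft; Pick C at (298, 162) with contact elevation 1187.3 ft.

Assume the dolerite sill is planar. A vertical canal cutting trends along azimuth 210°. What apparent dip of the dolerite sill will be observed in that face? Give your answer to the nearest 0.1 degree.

39.8°

Two edge vectors: Pick A→Pick B = (-33, -10, -33.8), Pick A→Pick C = (186, -113, 114.3).
Normal n = (Pick A→Pick B) × (Pick A→Pick C) = (-4962.4, -2514.9, 5589).
So ∂z/∂x = −n_x/n_z = 0.88789 and ∂z/∂y = −n_y/n_z = 0.44997.
Unit vector along 210° is (sin 210°, cos 210°) = (-0.5000, -0.8660).
Slope in that direction = a·(-0.5000) + b·(-0.8660) = −0.83363.
Apparent dip = arctan|0.83363| = 39.8° (true dip is 44.9°, so apparent ≤ true as expected).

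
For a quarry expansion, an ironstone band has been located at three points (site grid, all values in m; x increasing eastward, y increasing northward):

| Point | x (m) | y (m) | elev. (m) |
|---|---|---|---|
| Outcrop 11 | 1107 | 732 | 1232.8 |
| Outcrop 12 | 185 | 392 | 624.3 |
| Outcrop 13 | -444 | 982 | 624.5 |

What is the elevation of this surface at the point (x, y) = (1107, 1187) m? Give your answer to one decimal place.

1462.7 m

Two edge vectors: Outcrop 11→Outcrop 12 = (-922, -340, -608.5), Outcrop 11→Outcrop 13 = (-1551, 250, -608.3).
Normal n = (Outcrop 11→Outcrop 12) × (Outcrop 11→Outcrop 13) = (358947, 382930.9, -757840).
So ∂z/∂x = −n_x/n_z = 0.473645 and ∂z/∂y = −n_y/n_z = 0.505293.
Intercept c from Outcrop 11: 1232.8 − 524.32 − 369.87 = 338.60.
At (1107, 1187): z = 524.3 + 599.8 + 338.60 = 1462.7 m.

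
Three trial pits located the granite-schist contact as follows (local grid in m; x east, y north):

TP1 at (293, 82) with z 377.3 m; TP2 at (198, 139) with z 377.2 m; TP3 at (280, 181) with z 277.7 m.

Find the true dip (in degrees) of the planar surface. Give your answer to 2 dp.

51.85°

Two edge vectors: TP1→TP2 = (-95, 57, -0.1), TP1→TP3 = (-13, 99, -99.6).
Normal n = (TP1→TP2) × (TP1→TP3) = (-5667.3, -9460.7, -8664).
So ∂z/∂x = −n_x/n_z = −0.65412 and ∂z/∂y = −n_y/n_z = −1.09196.
Gradient magnitude |∇z| = √(a² + b²) = √(0.42787 + 1.19237) = 1.27289.
True dip = arctan(1.27289) = 51.85°, dipping toward NNE (azimuth ≈ 031°).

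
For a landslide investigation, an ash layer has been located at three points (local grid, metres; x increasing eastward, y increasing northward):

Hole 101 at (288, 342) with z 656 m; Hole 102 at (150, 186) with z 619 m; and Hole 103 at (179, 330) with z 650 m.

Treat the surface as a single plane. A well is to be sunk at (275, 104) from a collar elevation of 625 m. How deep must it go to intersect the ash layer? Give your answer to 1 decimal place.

19.1 m

Let the plane be z = a·x + b·y + c.
Hole 102−Hole 101: −138a − 156b = −37;  Hole 103−Hole 101: −109a − 12b = −6.
Solving gives a = 0.03206, b = 0.20882.
Then c = 656 − a·288 − b·342 = 575.35.
At (275, 104): z_contact = 8.82 + 21.72 + 575.35 = 605.88 m.
Depth below ground = 625 − 605.88 = 19.1 m.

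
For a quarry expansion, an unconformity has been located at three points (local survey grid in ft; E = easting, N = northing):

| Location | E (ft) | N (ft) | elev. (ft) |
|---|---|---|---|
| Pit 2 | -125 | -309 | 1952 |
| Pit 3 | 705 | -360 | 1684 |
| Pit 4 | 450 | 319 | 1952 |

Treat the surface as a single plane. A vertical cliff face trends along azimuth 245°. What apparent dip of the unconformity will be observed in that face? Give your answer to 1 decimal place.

9.0°

Let the plane be z = a·E + b·N + c.
Pit 3−Pit 2: 830a − 51b = −268;  Pit 4−Pit 2: 575a + 628b = 0.
Solving gives a = −0.30569, b = 0.27989.
Unit vector along 245° is (sin 245°, cos 245°) = (-0.9063, -0.4226).
Slope in that direction = a·(-0.9063) + b·(-0.4226) = 0.15876.
Apparent dip = arctan|0.15876| = 9.0° (true dip is 22.5°, so apparent ≤ true as expected).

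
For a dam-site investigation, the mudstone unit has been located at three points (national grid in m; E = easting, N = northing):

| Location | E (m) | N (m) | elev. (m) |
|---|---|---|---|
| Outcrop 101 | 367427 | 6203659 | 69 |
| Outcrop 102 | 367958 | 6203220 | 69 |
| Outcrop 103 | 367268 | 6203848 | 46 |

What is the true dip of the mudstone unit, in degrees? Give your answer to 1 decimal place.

Two edge vectors: Outcrop 101→Outcrop 102 = (531, -439, 0), Outcrop 101→Outcrop 103 = (-159, 189, -23).
Normal n = (Outcrop 101→Outcrop 102) × (Outcrop 101→Outcrop 103) = (10097, 12213, 30558).
So ∂z/∂E = −n_x/n_z = −0.33042 and ∂z/∂N = −n_y/n_z = −0.39967.
Gradient magnitude |∇z| = √(a² + b²) = √(0.10918 + 0.15973) = 0.51857.
True dip = arctan(0.51857) = 27.4°, dipping toward NE (azimuth ≈ 040°).

27.4°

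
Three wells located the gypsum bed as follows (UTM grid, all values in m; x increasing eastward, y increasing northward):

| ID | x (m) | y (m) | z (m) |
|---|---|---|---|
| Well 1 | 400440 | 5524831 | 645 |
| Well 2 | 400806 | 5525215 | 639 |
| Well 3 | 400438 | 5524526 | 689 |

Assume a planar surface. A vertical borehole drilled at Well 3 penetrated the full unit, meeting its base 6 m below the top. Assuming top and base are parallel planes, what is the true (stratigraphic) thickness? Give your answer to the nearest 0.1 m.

5.9 m

Two edge vectors: Well 1→Well 2 = (366, 384, -6), Well 1→Well 3 = (-2, -305, 44).
Normal n = (Well 1→Well 2) × (Well 1→Well 3) = (15066, -16092, -110862).
So ∂z/∂x = −n_x/n_z = 0.13590 and ∂z/∂y = −n_y/n_z = −0.14515.
|∇z| = √(a²+b²) = 0.19884, so dip δ = arctan(0.19884) = 11.25°.
True thickness = vertical thickness × cos δ = 6 × cos 11.25° = 5.9 m.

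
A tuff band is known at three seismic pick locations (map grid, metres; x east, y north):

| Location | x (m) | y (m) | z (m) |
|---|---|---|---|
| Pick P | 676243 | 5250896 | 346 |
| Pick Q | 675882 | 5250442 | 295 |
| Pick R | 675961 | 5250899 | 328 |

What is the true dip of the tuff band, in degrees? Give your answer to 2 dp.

5.07°

Two edge vectors: Pick P→Pick Q = (-361, -454, -51), Pick P→Pick R = (-282, 3, -18).
Normal n = (Pick P→Pick Q) × (Pick P→Pick R) = (8325, 7884, -129111).
So ∂z/∂x = −n_x/n_z = 0.06448 and ∂z/∂y = −n_y/n_z = 0.06106.
Gradient magnitude |∇z| = √(a² + b²) = √(0.00416 + 0.00373) = 0.08881.
True dip = arctan(0.08881) = 5.07°, dipping toward SW (azimuth ≈ 227°).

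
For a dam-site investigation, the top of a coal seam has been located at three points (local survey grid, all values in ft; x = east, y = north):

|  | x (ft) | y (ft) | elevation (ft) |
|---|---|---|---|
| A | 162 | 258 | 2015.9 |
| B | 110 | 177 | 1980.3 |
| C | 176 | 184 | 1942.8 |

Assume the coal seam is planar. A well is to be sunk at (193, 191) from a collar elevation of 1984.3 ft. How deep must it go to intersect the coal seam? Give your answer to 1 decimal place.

Two edge vectors: A→B = (-52, -81, -35.6), A→C = (14, -74, -73.1).
Normal n = (A→B) × (A→C) = (3286.7, -4299.6, 4982).
So ∂z/∂x = −n_x/n_z = −0.65971 and ∂z/∂y = −n_y/n_z = 0.86303.
Intercept c from A: 2015.9 + 106.87 − 222.66 = 1900.11.
At (193, 191): z_contact = −127.32 + 164.84 + 1900.11 = 1937.63 ft.
Depth below ground = 1984.3 − 1937.63 = 46.7 ft.

46.7 ft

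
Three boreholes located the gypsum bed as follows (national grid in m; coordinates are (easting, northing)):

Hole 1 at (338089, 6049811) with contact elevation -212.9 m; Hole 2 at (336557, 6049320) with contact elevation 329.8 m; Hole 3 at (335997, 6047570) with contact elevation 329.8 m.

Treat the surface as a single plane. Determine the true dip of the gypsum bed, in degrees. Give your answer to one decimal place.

22.5°

Let the plane be z = a·E + b·N + c.
Hole 2−Hole 1: −1532a − 491b = 542.7;  Hole 3−Hole 1: −2092a − 2241b = 542.7.
Solving gives a = −0.39473, b = 0.12631.
Gradient magnitude |∇z| = √(a² + b²) = √(0.15581 + 0.01595) = 0.41444.
True dip = arctan(0.41444) = 22.5°, dipping toward ESE (azimuth ≈ 108°).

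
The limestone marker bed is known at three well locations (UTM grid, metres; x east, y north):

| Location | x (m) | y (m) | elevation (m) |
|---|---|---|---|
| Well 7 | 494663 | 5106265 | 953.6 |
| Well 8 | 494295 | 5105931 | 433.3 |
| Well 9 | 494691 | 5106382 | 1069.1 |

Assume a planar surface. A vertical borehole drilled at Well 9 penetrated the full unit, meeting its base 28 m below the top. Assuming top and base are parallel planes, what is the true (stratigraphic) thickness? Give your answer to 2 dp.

19.21 m

Let the plane be z = a·x + b·y + c.
Well 8−Well 7: −368a − 334b = −520.3;  Well 9−Well 7: 28a + 117b = 115.5.
Solving gives a = 0.66159, b = 0.82885.
|∇z| = √(a²+b²) = 1.06051, so dip δ = arctan(1.06051) = 46.68°.
True thickness = vertical thickness × cos δ = 28 × cos 46.68° = 19.21 m.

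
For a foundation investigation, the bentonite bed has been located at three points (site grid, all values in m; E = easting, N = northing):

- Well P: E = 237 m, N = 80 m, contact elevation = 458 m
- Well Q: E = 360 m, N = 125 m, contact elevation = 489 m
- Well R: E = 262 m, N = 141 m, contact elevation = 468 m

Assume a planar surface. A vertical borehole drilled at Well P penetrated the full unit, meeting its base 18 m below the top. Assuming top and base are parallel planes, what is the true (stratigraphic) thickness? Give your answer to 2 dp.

17.52 m

Let the plane be z = a·E + b·N + c.
Well Q−Well P: 123a + 45b = 31;  Well R−Well P: 25a + 61b = 10.
Solving gives a = 0.22593, b = 0.07134.
|∇z| = √(a²+b²) = 0.23693, so dip δ = arctan(0.23693) = 13.33°.
True thickness = vertical thickness × cos δ = 18 × cos 13.33° = 17.52 m.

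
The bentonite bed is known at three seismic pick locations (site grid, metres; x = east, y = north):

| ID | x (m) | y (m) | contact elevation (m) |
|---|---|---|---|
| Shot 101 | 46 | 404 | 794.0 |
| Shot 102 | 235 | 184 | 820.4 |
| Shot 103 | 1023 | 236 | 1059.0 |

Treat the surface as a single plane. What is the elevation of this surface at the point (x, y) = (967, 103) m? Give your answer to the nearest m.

Two edge vectors: Shot 101→Shot 102 = (189, -220, 26.4), Shot 101→Shot 103 = (977, -168, 265).
Normal n = (Shot 101→Shot 102) × (Shot 101→Shot 103) = (-53864.8, -24292.2, 183188).
So ∂z/∂x = −n_x/n_z = 0.29404 and ∂z/∂y = −n_y/n_z = 0.13261.
Intercept c from Shot 101: 794 − 13.53 − 53.57 = 726.90.
At (967, 103): z = 284.3 + 13.7 + 726.90 = 1024.9 m.

1025 m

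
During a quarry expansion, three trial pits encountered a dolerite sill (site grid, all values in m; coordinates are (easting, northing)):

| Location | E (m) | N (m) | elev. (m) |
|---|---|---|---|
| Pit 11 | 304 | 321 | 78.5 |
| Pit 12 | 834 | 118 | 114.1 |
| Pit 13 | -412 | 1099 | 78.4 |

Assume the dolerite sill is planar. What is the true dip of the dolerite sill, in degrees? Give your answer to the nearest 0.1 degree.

Two edge vectors: Pit 11→Pit 12 = (530, -203, 35.6), Pit 11→Pit 13 = (-716, 778, -0.1).
Normal n = (Pit 11→Pit 12) × (Pit 11→Pit 13) = (-27676.5, -25436.6, 266992).
So ∂z/∂E = −n_x/n_z = 0.10366 and ∂z/∂N = −n_y/n_z = 0.09527.
Gradient magnitude |∇z| = √(a² + b²) = √(0.01075 + 0.00908) = 0.14079.
True dip = arctan(0.14079) = 8.0°, dipping toward SW (azimuth ≈ 227°).

8.0°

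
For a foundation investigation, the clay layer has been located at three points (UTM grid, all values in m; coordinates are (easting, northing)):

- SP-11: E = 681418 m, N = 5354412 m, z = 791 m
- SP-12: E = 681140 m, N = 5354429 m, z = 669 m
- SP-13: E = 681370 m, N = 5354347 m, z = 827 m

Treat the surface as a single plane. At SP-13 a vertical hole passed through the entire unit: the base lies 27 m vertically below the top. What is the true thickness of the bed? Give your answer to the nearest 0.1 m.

19.8 m

Let the plane be z = a·E + b·N + c.
SP-12−SP-11: −278a + 17b = −122;  SP-13−SP-11: −48a − 65b = 36.
Solving gives a = 0.38748, b = −0.83999.
|∇z| = √(a²+b²) = 0.92505, so dip δ = arctan(0.92505) = 42.77°.
True thickness = vertical thickness × cos δ = 27 × cos 42.77° = 19.8 m.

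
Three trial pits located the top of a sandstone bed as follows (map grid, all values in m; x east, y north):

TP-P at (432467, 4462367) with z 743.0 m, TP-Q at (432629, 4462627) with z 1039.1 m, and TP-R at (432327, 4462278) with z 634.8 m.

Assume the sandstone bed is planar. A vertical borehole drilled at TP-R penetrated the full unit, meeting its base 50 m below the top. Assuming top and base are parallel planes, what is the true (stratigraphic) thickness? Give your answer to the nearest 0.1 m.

33.8 m

Let the plane be z = a·x + b·y + c.
TP-Q−TP-P: 162a + 260b = 296.1;  TP-R−TP-P: −140a − 89b = −108.2.
Solving gives a = 0.08093, b = 1.08842.
|∇z| = √(a²+b²) = 1.09142, so dip δ = arctan(1.09142) = 47.50°.
True thickness = vertical thickness × cos δ = 50 × cos 47.50° = 33.8 m.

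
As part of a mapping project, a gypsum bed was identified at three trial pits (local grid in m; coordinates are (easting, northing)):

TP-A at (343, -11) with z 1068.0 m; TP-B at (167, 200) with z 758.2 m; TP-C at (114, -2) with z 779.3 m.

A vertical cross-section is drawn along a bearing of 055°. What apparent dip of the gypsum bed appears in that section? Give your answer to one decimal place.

Let the plane be z = a·E + b·N + c.
TP-B−TP-A: −176a + 211b = −309.8;  TP-C−TP-A: −229a + 9b = −288.7.
Solving gives a = 1.24377, b = −0.43079.
Unit vector along 055° is (sin 55°, cos 55°) = (0.8192, 0.5736).
Slope in that direction = a·(0.8192) + b·(0.5736) = 0.77174.
Apparent dip = arctan|0.77174| = 37.7° (true dip is 52.8°, so apparent ≤ true as expected).

37.7°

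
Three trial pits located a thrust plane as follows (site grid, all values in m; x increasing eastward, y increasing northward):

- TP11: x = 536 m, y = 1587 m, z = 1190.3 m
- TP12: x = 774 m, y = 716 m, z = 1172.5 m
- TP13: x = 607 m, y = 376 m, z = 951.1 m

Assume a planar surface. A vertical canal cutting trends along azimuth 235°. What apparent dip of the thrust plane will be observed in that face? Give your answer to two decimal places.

Two edge vectors: TP11→TP12 = (238, -871, -17.8), TP11→TP13 = (71, -1211, -239.2).
Normal n = (TP11→TP12) × (TP11→TP13) = (186787.4, 55665.8, -226377).
So ∂z/∂x = −n_x/n_z = 0.82512 and ∂z/∂y = −n_y/n_z = 0.24590.
Unit vector along 235° is (sin 235°, cos 235°) = (-0.8192, -0.5736).
Slope in that direction = a·(-0.8192) + b·(-0.5736) = −0.81694.
Apparent dip = arctan|0.81694| = 39.25° (true dip is 40.7°, so apparent ≤ true as expected).

39.25°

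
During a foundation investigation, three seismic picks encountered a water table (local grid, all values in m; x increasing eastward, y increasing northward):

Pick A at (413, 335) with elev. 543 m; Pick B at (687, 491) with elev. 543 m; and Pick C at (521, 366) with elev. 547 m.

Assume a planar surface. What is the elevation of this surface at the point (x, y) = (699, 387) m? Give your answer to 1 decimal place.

Two edge vectors: Pick A→Pick B = (274, 156, 0), Pick A→Pick C = (108, 31, 4).
Normal n = (Pick A→Pick B) × (Pick A→Pick C) = (624, -1096, -8354).
So ∂z/∂x = −n_x/n_z = 0.07469 and ∂z/∂y = −n_y/n_z = −0.13119.
Intercept c from Pick A: 543 − 30.85 + 43.95 = 556.10.
At (699, 387): z = 52.2 − 50.8 + 556.10 = 557.5 m.

557.5 m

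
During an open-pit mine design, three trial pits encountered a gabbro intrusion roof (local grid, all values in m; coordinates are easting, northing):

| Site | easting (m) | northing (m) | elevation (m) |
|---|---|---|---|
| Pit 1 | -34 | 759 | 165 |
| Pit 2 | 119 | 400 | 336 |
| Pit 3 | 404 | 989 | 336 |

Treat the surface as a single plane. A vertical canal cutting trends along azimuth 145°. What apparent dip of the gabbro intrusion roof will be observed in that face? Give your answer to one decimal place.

Let the plane be z = a·easting + b·northing + c.
Pit 2−Pit 1: 153a − 359b = 171;  Pit 3−Pit 1: 438a + 230b = 171.
Solving gives a = 0.52340, b = −0.25326.
Unit vector along 145° is (sin 145°, cos 145°) = (0.5736, -0.8192).
Slope in that direction = a·(0.5736) + b·(-0.8192) = 0.50767.
Apparent dip = arctan|0.50767| = 26.9° (true dip is 30.2°, so apparent ≤ true as expected).

26.9°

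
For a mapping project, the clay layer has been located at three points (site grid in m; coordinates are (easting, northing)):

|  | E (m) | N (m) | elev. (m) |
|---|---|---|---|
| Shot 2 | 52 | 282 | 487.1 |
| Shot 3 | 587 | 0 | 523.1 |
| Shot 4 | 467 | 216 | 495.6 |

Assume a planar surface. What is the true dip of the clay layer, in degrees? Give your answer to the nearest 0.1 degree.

7.2°

Let the plane be z = a·E + b·N + c.
Shot 3−Shot 2: 535a − 282b = 36;  Shot 4−Shot 2: 415a − 66b = 8.5.
Solving gives a = 0.00026, b = −0.12717.
Gradient magnitude |∇z| = √(a² + b²) = √(0.00000 + 0.01617) = 0.12717.
True dip = arctan(0.12717) = 7.2°, dipping toward N (azimuth ≈ 360°).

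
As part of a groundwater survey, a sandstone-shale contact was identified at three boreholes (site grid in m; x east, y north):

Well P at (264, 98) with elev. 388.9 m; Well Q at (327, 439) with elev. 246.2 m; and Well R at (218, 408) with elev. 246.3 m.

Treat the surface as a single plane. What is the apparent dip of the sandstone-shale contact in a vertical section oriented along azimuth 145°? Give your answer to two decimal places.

23.42°

Let the plane be z = a·x + b·y + c.
Well Q−Well P: 63a + 341b = −142.7;  Well R−Well P: −46a + 310b = −142.6.
Solving gives a = 0.12465, b = −0.44150.
Unit vector along 145° is (sin 145°, cos 145°) = (0.5736, -0.8192).
Slope in that direction = a·(0.5736) + b·(-0.8192) = 0.43315.
Apparent dip = arctan|0.43315| = 23.42° (true dip is 24.6°, so apparent ≤ true as expected).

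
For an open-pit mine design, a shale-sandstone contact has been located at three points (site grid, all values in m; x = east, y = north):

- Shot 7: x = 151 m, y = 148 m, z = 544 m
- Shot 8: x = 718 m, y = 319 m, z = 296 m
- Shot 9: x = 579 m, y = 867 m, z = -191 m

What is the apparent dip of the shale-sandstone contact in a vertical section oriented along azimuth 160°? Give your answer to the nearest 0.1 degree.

Let the plane be z = a·x + b·y + c.
Shot 8−Shot 7: 567a + 171b = −248;  Shot 9−Shot 7: 428a + 719b = −735.
Solving gives a = −0.15734, b = −0.92859.
Unit vector along 160° is (sin 160°, cos 160°) = (0.3420, -0.9397).
Slope in that direction = a·(0.3420) + b·(-0.9397) = 0.81878.
Apparent dip = arctan|0.81878| = 39.3° (true dip is 43.3°, so apparent ≤ true as expected).

39.3°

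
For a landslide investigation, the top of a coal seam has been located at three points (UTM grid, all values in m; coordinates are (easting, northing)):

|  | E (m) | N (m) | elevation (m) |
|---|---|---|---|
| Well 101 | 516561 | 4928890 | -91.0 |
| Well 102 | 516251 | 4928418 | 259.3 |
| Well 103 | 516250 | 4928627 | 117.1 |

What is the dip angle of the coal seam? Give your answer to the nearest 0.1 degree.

Two edge vectors: Well 101→Well 102 = (-310, -472, 350.3), Well 101→Well 103 = (-311, -263, 208.1).
Normal n = (Well 101→Well 102) × (Well 101→Well 103) = (-6094.3, -44432.3, -65262).
So ∂z/∂E = −n_x/n_z = −0.09338 and ∂z/∂N = −n_y/n_z = −0.68083.
Gradient magnitude |∇z| = √(a² + b²) = √(0.00872 + 0.46353) = 0.68720.
True dip = arctan(0.68720) = 34.5°, dipping toward N (azimuth ≈ 008°).

34.5°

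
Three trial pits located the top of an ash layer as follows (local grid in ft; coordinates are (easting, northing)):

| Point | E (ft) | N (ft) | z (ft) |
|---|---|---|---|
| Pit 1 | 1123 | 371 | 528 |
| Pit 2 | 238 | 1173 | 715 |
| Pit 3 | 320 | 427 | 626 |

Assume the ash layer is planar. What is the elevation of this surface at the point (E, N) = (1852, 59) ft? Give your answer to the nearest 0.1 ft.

Let the plane be z = a·E + b·N + c.
Pit 2−Pit 1: −885a + 802b = 187;  Pit 3−Pit 1: −803a + 56b = 98.
Solving gives a = −0.114601, b = 0.106706.
Then c = 528 − a·1123 − b·371 = 617.11.
At (1852, 59): z = −212.2 + 6.3 + 617.11 = 411.2 ft.

411.2 ft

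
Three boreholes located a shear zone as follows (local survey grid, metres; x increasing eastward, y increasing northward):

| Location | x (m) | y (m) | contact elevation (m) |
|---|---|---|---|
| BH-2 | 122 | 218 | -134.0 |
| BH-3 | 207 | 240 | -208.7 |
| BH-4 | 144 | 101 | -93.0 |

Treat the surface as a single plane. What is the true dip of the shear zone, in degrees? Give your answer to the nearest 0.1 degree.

41.9°

Two edge vectors: BH-2→BH-3 = (85, 22, -74.7), BH-2→BH-4 = (22, -117, 41).
Normal n = (BH-2→BH-3) × (BH-2→BH-4) = (-7837.9, -5128.4, -10429).
So ∂z/∂x = −n_x/n_z = −0.75155 and ∂z/∂y = −n_y/n_z = −0.49174.
Gradient magnitude |∇z| = √(a² + b²) = √(0.56483 + 0.24181) = 0.89813.
True dip = arctan(0.89813) = 41.9°, dipping toward ENE (azimuth ≈ 057°).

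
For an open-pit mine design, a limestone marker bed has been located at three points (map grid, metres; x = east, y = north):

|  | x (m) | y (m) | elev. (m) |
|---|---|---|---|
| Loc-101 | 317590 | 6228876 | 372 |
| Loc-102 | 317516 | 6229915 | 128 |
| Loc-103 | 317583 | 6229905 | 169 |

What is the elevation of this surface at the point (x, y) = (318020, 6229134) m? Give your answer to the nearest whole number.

Let the plane be z = a·x + b·y + c.
Loc-102−Loc-101: −74a + 1039b = −244;  Loc-103−Loc-101: −7a + 1029b = −203.
Solving gives a = 0.58308771, b = −0.19331233.
Then c = 372 − a·317590 − b·6228876 = 1019307.70.
At (318020, 6229134): z = 185433.6 − 1204168.4 + 1019307.70 = 572.9 m.

573 m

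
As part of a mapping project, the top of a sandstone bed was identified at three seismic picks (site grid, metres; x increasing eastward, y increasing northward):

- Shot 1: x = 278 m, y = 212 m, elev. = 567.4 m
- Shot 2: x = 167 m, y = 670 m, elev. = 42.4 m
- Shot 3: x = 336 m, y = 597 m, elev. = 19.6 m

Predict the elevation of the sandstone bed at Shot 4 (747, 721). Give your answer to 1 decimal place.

-432.9 m

Two edge vectors: Shot 1→Shot 2 = (-111, 458, -525), Shot 1→Shot 3 = (58, 385, -547.8).
Normal n = (Shot 1→Shot 2) × (Shot 1→Shot 3) = (-48767.4, -91255.8, -69299).
So ∂z/∂x = −n_x/n_z = −0.70372 and ∂z/∂y = −n_y/n_z = −1.31684.
Intercept c from Shot 1: 567.4 + 195.64 + 279.17 = 1042.21.
At (747, 721): z = −525.7 − 949.4 + 1042.21 = -432.9 m.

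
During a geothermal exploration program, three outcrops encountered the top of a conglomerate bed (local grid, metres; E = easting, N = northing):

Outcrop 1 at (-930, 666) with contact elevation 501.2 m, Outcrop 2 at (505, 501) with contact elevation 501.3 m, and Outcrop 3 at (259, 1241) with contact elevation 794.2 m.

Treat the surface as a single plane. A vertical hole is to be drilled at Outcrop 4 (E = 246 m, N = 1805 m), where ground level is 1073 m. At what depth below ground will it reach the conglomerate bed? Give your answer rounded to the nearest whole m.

Let the plane be z = a·E + b·N + c.
Outcrop 2−Outcrop 1: 1435a − 165b = 0.1;  Outcrop 3−Outcrop 1: 1189a + 575b = 293.
Solving gives a = 0.04739, b = 0.41157.
Then c = 501.2 − a·-930 − b·666 = 271.17.
At (246, 1805): z_contact = 11.7 + 742.9 + 271.17 = 1025.7 m.
Depth below ground = 1073 − 1025.7 = 47 m.

47 m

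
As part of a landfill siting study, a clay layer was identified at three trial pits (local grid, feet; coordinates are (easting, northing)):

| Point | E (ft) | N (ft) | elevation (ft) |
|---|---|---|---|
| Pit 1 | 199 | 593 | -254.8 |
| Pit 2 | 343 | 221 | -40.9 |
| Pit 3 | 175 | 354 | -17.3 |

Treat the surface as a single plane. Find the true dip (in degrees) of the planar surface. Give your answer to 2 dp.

Two edge vectors: Pit 1→Pit 2 = (144, -372, 213.9), Pit 1→Pit 3 = (-24, -239, 237.5).
Normal n = (Pit 1→Pit 2) × (Pit 1→Pit 3) = (-37227.9, -39333.6, -43344).
So ∂z/∂E = −n_x/n_z = −0.85889 and ∂z/∂N = −n_y/n_z = −0.90748.
Gradient magnitude |∇z| = √(a² + b²) = √(0.73770 + 0.82351) = 1.24948.
True dip = arctan(1.24948) = 51.33°, dipping toward NE (azimuth ≈ 043°).

51.33°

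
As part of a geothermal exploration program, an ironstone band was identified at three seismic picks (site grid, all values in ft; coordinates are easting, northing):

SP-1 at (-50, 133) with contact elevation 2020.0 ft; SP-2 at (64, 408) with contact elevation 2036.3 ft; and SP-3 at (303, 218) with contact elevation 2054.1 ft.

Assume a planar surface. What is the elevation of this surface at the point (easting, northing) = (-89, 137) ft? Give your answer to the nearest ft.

2017 ft

Let the plane be z = a·easting + b·northing + c.
SP-2−SP-1: 114a + 275b = 16.3;  SP-3−SP-1: 353a + 85b = 34.1.
Solving gives a = 0.09146, b = 0.02136.
Then c = 2020 − a·-50 − b·133 = 2021.73.
At (-89, 137): z = −8.1 + 2.9 + 2021.73 = 2016.5 ft.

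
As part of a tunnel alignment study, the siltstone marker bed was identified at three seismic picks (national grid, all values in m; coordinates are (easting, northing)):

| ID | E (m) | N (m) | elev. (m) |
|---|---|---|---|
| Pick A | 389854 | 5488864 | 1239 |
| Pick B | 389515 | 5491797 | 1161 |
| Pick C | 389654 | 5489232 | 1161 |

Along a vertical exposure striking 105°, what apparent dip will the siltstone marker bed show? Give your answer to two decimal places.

22.41°

Let the plane be z = a·E + b·N + c.
Pick B−Pick A: −339a + 2933b = −78;  Pick C−Pick A: −200a + 368b = −78.
Solving gives a = 0.43319, b = 0.02348.
Unit vector along 105° is (sin 105°, cos 105°) = (0.9659, -0.2588).
Slope in that direction = a·(0.9659) + b·(-0.2588) = 0.41236.
Apparent dip = arctan|0.41236| = 22.41° (true dip is 23.5°, so apparent ≤ true as expected).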